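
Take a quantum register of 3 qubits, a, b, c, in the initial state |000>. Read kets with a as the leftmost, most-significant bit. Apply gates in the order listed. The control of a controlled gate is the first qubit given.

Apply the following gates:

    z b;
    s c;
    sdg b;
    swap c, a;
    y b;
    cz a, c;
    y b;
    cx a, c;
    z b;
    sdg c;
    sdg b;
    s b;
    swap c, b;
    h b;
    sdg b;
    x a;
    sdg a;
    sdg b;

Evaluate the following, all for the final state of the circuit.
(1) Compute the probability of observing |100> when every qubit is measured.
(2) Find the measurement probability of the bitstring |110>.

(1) The probability of measuring |100> is 1/2.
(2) A full measurement returns |110> with probability 1/2.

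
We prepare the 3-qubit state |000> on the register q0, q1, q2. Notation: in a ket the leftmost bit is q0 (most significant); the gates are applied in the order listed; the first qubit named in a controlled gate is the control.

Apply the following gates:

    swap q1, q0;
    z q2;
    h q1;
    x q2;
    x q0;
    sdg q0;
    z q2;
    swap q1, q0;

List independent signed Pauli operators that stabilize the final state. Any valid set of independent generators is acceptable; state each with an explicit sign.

The final state is stabilized by the group generated by +XII, -IZI, -IIZ; other independent generating sets are equally valid.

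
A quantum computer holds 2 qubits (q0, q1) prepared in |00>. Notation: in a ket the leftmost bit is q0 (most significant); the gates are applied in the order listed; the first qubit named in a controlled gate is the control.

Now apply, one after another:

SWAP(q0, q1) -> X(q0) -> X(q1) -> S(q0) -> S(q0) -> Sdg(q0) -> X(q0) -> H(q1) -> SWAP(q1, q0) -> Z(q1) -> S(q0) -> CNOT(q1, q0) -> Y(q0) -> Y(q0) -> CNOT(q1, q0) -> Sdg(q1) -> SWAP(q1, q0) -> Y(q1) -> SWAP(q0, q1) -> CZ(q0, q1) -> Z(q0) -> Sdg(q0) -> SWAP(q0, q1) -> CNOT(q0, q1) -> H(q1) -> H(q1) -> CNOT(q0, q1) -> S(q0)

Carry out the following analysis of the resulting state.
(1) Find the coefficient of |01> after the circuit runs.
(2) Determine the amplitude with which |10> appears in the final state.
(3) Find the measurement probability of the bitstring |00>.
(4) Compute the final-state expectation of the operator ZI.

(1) The final state's coefficient on |01> equals -sqrt(2)*I/2. Key observation: steps 12-15 multiply out to the identity, so the circuit reduces to the remaining gates.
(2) The amplitude on |10> is 0.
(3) The probability of measuring |00> is 1/2.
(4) The observable ZI averages to 1.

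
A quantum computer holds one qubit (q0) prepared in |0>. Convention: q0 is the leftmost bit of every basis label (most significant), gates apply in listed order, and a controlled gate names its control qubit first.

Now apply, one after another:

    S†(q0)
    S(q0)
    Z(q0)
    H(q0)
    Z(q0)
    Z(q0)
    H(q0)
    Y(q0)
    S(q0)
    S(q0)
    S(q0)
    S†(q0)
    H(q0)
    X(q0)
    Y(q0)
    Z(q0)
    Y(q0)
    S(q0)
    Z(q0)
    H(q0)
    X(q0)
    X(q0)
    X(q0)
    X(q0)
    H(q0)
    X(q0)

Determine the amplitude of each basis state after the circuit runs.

The resulting statevector has amplitude -sqrt(2)/2 on |0>, -sqrt(2)*I/2 on |1>.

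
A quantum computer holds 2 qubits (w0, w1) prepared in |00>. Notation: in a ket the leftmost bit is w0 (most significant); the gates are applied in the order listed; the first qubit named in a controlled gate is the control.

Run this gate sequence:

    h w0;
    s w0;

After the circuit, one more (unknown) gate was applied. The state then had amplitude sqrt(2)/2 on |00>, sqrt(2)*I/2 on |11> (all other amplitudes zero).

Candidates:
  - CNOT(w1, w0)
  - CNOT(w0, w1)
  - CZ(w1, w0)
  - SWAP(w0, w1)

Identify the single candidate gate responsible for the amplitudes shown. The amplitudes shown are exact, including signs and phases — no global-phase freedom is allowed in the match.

The applied gate was CNOT(w0, w1).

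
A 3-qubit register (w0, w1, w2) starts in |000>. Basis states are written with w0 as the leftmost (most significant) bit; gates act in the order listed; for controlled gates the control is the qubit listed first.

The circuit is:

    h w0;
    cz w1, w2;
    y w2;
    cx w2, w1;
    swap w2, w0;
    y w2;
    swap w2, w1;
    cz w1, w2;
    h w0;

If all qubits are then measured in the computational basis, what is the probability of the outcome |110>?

Outcome |110> occurs with probability 0.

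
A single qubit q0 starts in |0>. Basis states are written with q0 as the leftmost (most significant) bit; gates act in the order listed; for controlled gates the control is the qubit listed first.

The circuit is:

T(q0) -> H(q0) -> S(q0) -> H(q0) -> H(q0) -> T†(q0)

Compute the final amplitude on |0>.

The final state's coefficient on |0> equals sqrt(2)/2.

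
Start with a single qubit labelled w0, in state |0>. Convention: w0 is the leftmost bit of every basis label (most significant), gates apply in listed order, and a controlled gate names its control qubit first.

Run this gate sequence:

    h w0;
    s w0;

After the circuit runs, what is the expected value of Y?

In the final state, Y has expectation 1.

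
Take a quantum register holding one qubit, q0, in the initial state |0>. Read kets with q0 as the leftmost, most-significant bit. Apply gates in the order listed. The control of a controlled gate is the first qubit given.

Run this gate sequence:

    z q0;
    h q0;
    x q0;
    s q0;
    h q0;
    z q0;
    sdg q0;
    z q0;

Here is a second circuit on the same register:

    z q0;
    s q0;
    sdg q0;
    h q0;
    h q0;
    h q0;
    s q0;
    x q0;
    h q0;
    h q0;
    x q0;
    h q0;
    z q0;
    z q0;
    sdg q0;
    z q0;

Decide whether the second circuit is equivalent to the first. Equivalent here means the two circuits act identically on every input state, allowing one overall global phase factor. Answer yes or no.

No — the two circuits implement different unitaries, even allowing a global phase.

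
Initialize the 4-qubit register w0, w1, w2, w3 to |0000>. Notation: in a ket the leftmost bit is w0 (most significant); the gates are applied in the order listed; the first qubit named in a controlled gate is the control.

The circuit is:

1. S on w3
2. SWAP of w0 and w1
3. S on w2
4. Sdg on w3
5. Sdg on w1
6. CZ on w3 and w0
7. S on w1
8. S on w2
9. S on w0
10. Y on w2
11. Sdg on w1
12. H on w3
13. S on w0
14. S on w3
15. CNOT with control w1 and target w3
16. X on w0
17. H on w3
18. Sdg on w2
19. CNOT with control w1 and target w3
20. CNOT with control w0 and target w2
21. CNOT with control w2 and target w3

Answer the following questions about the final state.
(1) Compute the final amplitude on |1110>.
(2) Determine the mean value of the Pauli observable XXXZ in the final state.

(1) The amplitude on |1110> is 0.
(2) In the final state, XXXZ has expectation 0.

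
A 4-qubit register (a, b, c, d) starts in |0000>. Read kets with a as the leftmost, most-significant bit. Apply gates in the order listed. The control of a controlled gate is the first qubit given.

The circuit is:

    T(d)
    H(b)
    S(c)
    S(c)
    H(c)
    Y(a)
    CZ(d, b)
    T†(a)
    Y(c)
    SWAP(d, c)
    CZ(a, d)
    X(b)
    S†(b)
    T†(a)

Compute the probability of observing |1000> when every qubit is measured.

A full measurement returns |1000> with probability 1/4.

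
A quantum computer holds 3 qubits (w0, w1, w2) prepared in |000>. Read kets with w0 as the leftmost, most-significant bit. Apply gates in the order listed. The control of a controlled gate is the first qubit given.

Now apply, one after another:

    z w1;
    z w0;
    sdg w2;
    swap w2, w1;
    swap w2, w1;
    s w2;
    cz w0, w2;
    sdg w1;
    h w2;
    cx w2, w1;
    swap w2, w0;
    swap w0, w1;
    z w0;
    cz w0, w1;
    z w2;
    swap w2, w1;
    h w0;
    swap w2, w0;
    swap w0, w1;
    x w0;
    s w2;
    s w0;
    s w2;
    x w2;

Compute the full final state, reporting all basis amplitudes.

The final amplitudes are 0 on |000>, 0 on |001>, 0 on |010>, 0 on |011>, -I/2 on |100>, I/2 on |101>, I/2 on |110>, I/2 on |111>. Key observation: the block from step 4 through step 5 cancels to the identity and can be dropped.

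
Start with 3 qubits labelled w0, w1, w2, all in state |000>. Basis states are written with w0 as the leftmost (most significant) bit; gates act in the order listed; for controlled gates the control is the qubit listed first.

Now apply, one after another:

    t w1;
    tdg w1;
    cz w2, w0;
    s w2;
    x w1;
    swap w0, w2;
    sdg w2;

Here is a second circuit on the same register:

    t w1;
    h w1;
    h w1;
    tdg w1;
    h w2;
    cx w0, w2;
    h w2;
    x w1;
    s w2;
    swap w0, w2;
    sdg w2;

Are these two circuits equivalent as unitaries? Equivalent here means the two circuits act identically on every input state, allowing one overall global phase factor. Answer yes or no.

Yes: on every input state the two circuits agree up to one overall phase factor.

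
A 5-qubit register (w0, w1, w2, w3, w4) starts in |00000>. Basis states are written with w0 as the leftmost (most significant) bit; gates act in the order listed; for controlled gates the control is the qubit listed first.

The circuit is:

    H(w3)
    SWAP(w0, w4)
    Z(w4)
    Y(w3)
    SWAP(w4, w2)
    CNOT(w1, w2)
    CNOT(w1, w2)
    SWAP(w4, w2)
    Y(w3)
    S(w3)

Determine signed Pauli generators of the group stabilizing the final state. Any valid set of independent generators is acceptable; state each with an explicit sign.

The stabilizer group can be generated by +IIIYI, +ZIIII, +IZIII, +IIZII, +IIIIZ, among other valid generating sets.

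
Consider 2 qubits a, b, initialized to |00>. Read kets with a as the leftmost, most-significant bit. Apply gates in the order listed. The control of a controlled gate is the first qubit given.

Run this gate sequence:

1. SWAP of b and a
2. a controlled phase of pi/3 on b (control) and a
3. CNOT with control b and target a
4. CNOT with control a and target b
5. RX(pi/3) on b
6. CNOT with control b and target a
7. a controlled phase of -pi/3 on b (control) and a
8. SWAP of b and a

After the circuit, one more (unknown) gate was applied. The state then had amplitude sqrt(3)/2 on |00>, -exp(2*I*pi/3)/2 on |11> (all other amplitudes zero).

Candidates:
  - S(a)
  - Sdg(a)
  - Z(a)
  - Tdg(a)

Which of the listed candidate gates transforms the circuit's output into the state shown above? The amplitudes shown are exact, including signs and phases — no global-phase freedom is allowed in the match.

The applied gate was S(a).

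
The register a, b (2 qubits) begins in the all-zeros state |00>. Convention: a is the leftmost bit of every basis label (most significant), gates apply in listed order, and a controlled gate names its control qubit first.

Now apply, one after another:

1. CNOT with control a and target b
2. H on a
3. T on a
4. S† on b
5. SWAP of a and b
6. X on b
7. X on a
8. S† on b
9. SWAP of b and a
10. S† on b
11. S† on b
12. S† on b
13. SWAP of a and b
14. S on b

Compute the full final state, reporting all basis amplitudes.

After the circuit, the state carries amplitude 0 on |00>, 0 on |01>, sqrt(2)*exp(3*I*pi/4)/2 on |10>, sqrt(2)*I/2 on |11>.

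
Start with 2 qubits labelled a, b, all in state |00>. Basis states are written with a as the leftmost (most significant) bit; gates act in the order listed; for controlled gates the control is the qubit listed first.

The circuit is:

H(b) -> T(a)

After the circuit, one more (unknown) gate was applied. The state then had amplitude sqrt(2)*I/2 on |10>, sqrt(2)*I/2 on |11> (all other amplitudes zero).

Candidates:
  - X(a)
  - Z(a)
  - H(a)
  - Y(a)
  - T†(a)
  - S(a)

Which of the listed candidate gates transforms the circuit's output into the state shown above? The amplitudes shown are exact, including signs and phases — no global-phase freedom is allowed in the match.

The unique candidate consistent with the amplitudes is Y(a).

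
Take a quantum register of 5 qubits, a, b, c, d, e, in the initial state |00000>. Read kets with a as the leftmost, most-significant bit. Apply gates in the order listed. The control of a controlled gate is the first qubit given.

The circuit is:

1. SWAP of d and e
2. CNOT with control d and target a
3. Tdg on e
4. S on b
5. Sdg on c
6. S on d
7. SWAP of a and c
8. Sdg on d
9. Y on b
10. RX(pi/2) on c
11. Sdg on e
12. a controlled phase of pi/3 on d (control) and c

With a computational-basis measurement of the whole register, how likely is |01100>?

A full measurement returns |01100> with probability 1/2.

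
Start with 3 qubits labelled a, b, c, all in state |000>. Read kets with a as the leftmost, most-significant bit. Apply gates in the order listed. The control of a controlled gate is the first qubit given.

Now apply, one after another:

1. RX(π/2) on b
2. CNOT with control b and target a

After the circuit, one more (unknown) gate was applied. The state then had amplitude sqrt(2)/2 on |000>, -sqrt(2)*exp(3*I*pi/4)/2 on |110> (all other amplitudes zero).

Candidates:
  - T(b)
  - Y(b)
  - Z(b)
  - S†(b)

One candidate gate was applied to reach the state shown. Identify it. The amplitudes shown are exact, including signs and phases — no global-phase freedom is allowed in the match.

The applied gate was T(b).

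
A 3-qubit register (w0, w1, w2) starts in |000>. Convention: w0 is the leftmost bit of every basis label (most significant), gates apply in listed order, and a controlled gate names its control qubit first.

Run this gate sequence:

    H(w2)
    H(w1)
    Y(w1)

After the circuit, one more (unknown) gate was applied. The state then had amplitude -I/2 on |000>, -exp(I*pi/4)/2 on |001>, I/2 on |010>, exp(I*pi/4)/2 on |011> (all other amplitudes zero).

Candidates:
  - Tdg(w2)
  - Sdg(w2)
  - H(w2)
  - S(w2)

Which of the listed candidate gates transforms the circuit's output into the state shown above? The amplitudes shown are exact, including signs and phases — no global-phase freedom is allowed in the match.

It was Tdg(w2) that produced the state shown.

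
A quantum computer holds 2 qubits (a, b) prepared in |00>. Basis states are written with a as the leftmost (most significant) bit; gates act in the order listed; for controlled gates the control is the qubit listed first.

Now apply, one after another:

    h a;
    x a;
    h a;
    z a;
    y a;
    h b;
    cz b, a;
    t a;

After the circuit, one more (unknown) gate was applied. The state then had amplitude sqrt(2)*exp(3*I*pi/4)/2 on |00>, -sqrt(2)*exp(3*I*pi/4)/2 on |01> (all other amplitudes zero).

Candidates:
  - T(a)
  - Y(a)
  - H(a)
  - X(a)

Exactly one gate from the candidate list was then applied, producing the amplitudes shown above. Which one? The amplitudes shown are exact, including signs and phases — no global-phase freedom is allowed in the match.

The applied gate was X(a). Key observation: the block from step 1 through step 4 cancels to the identity and can be dropped.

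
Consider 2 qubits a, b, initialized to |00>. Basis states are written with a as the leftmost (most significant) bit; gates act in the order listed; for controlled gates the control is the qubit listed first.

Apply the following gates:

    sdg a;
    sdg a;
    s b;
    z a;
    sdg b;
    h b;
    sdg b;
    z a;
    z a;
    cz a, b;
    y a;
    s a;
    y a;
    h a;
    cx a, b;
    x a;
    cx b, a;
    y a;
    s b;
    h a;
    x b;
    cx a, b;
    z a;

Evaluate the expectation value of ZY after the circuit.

The expectation value of ZY is -1.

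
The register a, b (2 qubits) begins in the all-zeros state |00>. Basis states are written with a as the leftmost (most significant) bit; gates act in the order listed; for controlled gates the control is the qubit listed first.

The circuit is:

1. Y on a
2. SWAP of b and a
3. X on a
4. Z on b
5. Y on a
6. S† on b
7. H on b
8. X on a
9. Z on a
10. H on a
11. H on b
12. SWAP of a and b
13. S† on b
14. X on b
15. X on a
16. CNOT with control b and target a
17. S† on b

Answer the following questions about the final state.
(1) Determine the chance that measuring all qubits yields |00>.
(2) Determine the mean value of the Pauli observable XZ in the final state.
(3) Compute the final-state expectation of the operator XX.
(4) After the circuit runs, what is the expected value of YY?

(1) Outcome |00> occurs with probability 1/2.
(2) In the final state, XZ has expectation 0.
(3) The expectation value of XX is -1.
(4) The expectation value of YY is 1.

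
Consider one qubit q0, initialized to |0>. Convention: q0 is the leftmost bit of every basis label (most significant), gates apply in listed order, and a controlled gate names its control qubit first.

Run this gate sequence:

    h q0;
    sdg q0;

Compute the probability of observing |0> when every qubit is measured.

Outcome |0> occurs with probability 1/2.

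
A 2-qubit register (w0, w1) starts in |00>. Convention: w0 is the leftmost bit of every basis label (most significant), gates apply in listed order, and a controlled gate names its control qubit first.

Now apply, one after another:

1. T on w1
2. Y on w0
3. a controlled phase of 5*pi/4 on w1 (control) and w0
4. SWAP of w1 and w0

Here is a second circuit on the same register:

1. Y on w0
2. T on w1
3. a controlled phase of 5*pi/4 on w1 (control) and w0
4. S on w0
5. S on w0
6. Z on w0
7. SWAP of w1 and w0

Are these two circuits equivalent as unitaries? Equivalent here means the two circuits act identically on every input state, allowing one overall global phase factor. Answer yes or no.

Yes — the two circuits implement the same unitary up to a global phase.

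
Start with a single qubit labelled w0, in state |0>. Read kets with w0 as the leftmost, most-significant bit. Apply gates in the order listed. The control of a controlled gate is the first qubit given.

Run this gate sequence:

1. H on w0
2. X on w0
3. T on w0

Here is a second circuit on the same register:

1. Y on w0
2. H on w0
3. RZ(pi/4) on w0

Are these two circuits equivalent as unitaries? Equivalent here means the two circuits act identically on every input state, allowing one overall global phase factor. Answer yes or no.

No: there is an input state on which the two circuits produce genuinely different outputs (not merely differing by a phase).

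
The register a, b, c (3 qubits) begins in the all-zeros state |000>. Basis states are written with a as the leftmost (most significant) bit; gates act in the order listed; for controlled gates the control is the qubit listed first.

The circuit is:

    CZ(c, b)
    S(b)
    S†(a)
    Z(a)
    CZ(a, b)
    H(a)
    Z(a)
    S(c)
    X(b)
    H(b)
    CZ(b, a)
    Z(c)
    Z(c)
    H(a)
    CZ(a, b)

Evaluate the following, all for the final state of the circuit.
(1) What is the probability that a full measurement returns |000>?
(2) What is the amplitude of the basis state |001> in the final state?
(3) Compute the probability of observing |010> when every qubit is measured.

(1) A full measurement returns |000> with probability 0.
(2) The final state's coefficient on |001> equals 0.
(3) Outcome |010> occurs with probability 1/2.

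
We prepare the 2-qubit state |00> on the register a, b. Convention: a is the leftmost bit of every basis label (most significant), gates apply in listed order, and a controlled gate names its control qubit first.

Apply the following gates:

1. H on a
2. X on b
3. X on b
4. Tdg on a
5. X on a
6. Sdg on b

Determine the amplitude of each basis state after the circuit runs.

The resulting statevector has amplitude -sqrt(2)*exp(3*I*pi/4)/2 on |00>, 0 on |01>, sqrt(2)/2 on |10>, 0 on |11>. Key observation: the block from step 2 through step 3 cancels to the identity and can be dropped.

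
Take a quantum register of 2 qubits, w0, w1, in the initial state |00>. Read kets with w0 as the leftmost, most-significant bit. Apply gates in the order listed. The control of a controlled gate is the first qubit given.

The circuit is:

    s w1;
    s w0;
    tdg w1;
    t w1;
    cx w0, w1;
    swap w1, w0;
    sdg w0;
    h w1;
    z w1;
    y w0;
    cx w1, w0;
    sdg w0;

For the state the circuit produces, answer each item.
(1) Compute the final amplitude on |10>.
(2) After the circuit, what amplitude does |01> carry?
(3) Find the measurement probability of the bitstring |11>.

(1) The amplitude on |10> is sqrt(2)/2.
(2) The final state's coefficient on |01> equals -sqrt(2)*I/2.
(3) The probability of measuring |11> is 0.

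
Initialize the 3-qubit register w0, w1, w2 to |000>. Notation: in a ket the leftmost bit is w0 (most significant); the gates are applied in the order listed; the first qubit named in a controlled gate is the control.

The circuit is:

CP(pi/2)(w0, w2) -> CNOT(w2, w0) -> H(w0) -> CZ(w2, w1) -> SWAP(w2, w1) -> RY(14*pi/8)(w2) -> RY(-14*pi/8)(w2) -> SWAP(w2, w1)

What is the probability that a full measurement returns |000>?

A full measurement returns |000> with probability 1/2. Key observation: gates 5-8 undo each other exactly, leaving only the rest of the circuit to track.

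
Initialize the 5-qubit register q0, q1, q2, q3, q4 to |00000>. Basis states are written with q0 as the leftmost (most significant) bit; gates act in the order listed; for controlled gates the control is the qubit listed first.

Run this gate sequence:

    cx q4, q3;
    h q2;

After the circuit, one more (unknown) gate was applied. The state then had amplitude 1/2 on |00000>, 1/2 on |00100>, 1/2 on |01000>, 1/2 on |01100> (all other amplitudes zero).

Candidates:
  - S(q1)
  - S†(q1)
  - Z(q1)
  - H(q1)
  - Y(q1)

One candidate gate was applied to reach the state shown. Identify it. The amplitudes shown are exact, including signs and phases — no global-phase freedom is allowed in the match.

It was H(q1) that produced the state shown.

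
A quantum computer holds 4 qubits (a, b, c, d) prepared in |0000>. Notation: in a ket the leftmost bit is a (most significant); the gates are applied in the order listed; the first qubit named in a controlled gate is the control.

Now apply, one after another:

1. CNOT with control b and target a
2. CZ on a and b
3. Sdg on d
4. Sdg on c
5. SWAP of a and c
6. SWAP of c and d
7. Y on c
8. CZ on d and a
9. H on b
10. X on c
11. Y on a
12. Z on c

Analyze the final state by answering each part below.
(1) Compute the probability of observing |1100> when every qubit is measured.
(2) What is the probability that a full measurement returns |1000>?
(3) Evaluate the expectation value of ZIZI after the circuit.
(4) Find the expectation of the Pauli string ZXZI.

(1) The probability of measuring |1100> is 1/2.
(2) The probability of measuring |1000> is 1/2.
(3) The observable ZIZI averages to -1.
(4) The observable ZXZI averages to -1.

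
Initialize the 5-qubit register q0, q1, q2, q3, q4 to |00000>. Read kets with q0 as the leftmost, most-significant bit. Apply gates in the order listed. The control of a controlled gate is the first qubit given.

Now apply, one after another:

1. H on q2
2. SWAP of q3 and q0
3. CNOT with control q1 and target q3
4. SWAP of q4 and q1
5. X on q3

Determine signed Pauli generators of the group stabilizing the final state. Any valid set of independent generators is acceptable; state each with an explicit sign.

The final state is stabilized by the group generated by +IIXII, +ZIIII, +IZIII, -IIIZI, +IIIIZ; other independent generating sets are equally valid.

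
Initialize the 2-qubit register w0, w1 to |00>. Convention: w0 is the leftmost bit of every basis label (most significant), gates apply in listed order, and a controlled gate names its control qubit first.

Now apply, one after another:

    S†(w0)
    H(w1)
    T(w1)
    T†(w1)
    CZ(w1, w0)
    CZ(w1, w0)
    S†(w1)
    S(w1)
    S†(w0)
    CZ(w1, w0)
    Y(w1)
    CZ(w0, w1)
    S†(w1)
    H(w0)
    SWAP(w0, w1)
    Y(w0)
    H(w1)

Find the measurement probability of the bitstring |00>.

A full measurement returns |00> with probability 1/2.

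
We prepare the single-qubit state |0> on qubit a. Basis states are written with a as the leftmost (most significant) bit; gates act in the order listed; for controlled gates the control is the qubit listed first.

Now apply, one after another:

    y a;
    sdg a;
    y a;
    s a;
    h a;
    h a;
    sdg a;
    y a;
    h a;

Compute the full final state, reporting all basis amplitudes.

The final amplitudes are sqrt(2)/2 on |0>, -sqrt(2)/2 on |1>.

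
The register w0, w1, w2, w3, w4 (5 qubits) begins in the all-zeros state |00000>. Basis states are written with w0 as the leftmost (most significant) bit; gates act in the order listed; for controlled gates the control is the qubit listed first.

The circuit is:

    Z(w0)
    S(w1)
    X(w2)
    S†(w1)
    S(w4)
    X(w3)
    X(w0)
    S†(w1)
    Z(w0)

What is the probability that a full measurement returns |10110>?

A full measurement returns |10110> with probability 1.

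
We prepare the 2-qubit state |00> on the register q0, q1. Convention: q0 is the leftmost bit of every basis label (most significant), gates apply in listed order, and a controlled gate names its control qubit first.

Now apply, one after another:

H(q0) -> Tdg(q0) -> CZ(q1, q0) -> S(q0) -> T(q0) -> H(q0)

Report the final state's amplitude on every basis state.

After the circuit, the state carries amplitude 1/2 + I/2 on |00>, 0 on |01>, 1/2 - I/2 on |10>, 0 on |11>.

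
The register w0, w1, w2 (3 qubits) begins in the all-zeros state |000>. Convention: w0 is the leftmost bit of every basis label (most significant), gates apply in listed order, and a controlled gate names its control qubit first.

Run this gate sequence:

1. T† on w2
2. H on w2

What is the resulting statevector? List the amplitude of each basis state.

After the circuit, the state carries amplitude sqrt(2)/2 on |000>, sqrt(2)/2 on |001>, and 0 on every other basis state.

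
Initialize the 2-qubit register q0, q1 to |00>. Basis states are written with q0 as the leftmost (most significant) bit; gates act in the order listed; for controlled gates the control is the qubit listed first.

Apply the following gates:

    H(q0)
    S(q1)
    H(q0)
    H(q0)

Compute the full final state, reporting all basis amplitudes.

After the circuit, the state carries amplitude sqrt(2)/2 on |00>, 0 on |01>, sqrt(2)/2 on |10>, 0 on |11>. Key observation: steps 3-4 multiply out to the identity, so the circuit reduces to the remaining gates.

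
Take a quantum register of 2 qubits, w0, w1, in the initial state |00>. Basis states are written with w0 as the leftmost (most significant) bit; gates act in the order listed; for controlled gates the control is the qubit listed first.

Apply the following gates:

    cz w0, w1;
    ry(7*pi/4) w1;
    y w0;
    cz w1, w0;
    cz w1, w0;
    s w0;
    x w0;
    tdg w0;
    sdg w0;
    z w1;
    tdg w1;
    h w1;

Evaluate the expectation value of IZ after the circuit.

The observable IZ averages to 1/2. Key observation: the block from step 4 through step 5 cancels to the identity and can be dropped.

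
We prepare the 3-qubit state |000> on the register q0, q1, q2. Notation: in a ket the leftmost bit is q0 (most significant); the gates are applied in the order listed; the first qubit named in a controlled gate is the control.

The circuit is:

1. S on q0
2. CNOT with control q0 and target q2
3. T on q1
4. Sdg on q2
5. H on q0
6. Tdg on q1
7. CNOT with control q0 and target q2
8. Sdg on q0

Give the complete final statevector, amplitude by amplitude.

The final amplitudes are sqrt(2)/2 on |000>, -sqrt(2)*I/2 on |101>, and 0 on every other basis state.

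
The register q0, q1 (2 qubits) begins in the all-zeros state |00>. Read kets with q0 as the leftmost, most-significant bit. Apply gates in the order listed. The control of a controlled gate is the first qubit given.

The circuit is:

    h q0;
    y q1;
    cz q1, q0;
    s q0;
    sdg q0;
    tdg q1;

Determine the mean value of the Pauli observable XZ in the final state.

The expectation value of XZ is 1.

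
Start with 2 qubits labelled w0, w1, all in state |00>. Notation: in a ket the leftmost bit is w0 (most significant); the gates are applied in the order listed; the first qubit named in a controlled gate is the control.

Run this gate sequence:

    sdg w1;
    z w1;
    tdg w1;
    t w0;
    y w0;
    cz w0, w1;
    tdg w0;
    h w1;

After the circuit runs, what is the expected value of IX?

In the final state, IX has expectation 1.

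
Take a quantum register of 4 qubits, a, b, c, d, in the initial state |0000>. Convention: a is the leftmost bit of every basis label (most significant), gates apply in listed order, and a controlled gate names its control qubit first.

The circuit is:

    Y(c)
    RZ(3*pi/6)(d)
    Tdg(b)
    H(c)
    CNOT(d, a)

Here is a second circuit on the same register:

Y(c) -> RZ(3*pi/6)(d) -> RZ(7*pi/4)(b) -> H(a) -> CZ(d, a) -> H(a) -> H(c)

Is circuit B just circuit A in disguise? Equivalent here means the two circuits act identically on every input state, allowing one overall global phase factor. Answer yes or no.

Yes, they are equivalent — the unitaries differ by at most a global phase.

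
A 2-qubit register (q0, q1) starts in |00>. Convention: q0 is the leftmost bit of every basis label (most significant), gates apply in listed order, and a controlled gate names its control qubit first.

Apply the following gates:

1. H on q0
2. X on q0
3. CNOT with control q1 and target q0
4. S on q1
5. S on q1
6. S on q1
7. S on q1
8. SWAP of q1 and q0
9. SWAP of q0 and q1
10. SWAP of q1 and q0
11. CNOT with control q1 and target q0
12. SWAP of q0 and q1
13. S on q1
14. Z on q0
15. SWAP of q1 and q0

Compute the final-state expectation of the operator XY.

The observable XY averages to -1. Key observation: gates 4-7 undo each other exactly, leaving only the rest of the circuit to track.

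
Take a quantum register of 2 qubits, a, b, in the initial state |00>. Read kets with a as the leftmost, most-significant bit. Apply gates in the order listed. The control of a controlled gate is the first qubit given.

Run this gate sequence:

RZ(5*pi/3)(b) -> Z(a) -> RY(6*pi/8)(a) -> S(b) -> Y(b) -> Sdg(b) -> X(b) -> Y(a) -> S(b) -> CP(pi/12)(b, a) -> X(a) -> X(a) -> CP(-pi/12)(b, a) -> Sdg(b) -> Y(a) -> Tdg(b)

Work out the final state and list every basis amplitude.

The final amplitudes are -sqrt(2 - sqrt(2))*exp(I*pi/6)/2 on |00>, 0 on |01>, -sqrt(sqrt(2) + 2)*exp(I*pi/6)/2 on |10>, 0 on |11>. Key observation: gates 8-15 undo each other exactly, leaving only the rest of the circuit to track.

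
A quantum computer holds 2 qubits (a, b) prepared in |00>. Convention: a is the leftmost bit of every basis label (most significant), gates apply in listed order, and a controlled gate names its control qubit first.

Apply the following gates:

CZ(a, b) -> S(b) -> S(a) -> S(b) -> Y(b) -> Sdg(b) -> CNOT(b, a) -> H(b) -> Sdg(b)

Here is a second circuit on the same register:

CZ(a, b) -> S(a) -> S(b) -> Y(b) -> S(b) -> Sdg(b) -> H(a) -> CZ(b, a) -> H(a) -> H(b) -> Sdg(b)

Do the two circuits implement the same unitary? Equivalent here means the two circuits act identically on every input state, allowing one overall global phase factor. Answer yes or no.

No: there is an input state on which the two circuits produce genuinely different outputs (not merely differing by a phase).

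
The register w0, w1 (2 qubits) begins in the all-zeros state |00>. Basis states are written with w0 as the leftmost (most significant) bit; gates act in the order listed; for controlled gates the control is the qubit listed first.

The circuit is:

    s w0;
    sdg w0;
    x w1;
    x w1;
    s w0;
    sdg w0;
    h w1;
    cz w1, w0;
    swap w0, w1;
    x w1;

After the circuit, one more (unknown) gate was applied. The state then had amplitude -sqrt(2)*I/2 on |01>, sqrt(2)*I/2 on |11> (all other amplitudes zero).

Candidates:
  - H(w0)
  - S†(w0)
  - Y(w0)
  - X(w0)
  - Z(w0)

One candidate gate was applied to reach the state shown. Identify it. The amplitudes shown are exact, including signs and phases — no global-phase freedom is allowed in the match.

It was Y(w0) that produced the state shown. Key observation: steps 1-6 multiply out to the identity, so the circuit reduces to the remaining gates.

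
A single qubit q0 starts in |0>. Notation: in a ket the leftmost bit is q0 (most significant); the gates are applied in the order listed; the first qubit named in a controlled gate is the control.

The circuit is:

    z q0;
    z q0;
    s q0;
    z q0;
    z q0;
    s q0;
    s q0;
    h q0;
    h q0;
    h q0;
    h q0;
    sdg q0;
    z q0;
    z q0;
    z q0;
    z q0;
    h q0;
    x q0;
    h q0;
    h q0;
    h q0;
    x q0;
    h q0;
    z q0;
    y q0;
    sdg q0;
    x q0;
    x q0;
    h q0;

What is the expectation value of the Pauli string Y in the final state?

The expectation value of Y is -1. Key observation: steps 21-24 multiply out to the identity, so the circuit reduces to the remaining gates.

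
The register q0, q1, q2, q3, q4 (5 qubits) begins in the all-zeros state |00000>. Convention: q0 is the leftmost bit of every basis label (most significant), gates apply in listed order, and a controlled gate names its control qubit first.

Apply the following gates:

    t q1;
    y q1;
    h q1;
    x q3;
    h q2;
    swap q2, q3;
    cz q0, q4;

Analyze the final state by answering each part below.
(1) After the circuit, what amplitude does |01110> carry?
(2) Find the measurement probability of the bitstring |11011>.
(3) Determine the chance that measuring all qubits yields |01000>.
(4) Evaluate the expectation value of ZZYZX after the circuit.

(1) The final state's coefficient on |01110> equals -I/2.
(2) Outcome |11011> occurs with probability 0.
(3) The probability of measuring |01000> is 0.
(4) The expectation value of ZZYZX is 0.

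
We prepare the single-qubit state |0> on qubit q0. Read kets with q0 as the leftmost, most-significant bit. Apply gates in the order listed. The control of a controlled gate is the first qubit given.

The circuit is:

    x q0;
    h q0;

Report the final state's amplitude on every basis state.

The resulting statevector has amplitude sqrt(2)/2 on |0>, -sqrt(2)/2 on |1>.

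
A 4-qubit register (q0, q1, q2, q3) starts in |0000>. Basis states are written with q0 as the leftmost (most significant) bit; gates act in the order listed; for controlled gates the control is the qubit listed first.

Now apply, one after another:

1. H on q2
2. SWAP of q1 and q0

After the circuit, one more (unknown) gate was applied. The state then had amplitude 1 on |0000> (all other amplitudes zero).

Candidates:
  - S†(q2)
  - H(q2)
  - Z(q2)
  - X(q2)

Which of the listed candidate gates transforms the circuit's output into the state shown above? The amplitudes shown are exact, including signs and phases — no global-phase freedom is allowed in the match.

The unique candidate consistent with the amplitudes is H(q2).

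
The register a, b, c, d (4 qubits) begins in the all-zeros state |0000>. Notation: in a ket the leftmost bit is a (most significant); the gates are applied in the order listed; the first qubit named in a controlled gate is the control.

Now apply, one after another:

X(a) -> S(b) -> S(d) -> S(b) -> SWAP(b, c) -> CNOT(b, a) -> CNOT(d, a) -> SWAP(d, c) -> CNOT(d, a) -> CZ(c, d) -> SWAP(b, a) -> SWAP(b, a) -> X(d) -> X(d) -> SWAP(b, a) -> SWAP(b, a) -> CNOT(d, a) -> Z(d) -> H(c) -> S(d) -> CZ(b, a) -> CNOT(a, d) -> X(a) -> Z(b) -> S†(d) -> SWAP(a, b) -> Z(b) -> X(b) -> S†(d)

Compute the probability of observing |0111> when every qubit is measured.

Outcome |0111> occurs with probability 1/2. Key observation: the block from step 11 through step 16 cancels to the identity and can be dropped.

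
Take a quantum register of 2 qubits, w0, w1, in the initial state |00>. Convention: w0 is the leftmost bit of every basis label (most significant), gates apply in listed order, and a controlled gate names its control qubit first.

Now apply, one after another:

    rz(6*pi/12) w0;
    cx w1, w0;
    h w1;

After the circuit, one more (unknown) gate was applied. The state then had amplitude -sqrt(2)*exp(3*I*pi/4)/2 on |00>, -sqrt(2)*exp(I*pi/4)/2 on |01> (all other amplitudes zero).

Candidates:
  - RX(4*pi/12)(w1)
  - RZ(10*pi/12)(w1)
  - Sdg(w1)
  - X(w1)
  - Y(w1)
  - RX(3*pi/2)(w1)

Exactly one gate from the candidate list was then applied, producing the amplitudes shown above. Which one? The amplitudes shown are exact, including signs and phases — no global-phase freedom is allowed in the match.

It was Sdg(w1) that produced the state shown.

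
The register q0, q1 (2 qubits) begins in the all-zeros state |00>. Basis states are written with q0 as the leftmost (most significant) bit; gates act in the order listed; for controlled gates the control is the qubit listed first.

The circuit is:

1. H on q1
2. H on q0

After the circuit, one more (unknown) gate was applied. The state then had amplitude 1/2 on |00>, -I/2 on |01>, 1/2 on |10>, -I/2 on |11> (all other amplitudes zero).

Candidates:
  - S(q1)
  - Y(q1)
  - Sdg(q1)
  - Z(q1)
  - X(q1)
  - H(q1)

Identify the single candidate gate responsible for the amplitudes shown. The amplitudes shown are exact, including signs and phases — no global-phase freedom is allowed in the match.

The applied gate was Sdg(q1).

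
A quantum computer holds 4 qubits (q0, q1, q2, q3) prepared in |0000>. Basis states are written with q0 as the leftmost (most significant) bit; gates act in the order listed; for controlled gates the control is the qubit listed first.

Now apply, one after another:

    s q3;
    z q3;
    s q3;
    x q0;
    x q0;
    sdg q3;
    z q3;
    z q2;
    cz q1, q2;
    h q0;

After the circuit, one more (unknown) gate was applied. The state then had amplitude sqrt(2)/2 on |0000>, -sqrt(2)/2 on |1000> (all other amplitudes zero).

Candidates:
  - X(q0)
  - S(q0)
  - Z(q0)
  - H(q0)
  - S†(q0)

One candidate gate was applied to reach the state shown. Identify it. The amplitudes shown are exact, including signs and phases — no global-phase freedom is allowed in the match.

The applied gate was Z(q0).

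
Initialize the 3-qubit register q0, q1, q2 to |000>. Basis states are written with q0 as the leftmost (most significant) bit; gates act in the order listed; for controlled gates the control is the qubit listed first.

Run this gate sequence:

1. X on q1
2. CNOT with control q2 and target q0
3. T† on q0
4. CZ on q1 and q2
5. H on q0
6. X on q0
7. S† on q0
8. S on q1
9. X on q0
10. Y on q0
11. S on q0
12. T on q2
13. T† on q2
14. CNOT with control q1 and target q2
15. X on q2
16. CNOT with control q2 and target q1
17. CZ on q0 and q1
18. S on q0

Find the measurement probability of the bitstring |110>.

Outcome |110> occurs with probability 1/2.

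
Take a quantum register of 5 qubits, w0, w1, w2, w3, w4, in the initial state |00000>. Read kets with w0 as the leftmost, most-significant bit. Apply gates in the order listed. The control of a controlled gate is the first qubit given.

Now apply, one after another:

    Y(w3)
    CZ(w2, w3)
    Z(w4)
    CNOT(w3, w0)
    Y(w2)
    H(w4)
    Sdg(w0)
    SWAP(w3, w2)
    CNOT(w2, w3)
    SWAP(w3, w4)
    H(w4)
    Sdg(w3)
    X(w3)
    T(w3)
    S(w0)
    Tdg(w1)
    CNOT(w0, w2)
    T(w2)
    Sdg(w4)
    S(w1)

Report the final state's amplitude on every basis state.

The final amplitudes are I/2 on |10000>, 1/2 on |10001>, -exp(I*pi/4)/2 on |10010>, exp(3*I*pi/4)/2 on |10011>, and 0 on every other basis state.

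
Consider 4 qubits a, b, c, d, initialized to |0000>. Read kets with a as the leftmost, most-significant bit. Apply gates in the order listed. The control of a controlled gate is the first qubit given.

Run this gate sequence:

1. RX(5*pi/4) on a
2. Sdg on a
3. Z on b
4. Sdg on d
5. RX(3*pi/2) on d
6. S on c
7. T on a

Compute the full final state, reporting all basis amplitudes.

The final amplitudes are sqrt(4 - 2*sqrt(2))/4 on |0000>, I*sqrt(4 - 2*sqrt(2))/4 on |0001>, sqrt(2*sqrt(2) + 4)*exp(I*pi/4)/4 on |1000>, sqrt(2*sqrt(2) + 4)*exp(3*I*pi/4)/4 on |1001>, and 0 on every other basis state.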